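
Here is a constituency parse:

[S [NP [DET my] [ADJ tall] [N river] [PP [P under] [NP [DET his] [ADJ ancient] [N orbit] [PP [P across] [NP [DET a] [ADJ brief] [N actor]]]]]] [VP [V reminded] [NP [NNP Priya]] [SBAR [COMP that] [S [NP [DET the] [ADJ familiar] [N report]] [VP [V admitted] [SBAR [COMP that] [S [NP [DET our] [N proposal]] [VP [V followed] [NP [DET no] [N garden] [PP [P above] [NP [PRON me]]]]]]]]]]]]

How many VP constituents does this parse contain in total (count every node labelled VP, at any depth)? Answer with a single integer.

3

The VP constituents are: [VP reminded Priya that the familiar report admitted that our proposal followed no garden above me]; [VP admitted that our proposal followed no garden above me]; [VP followed no garden above me]. Total: 3.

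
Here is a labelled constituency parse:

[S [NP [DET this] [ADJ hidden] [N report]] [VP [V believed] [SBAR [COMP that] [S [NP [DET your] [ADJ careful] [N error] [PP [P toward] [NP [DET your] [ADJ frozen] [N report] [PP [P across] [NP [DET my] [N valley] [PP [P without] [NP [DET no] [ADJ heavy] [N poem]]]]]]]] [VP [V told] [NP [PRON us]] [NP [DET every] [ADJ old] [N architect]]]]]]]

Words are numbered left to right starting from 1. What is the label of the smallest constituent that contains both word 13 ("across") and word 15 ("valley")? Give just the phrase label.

The smallest bracket enclosing both words is [PP across my valley without no heavy poem], so the label is PP.

PP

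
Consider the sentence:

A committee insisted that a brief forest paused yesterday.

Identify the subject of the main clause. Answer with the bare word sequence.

a committee

In the main clause the verb is "insisted"; the NP preceding it, "a committee", is the subject.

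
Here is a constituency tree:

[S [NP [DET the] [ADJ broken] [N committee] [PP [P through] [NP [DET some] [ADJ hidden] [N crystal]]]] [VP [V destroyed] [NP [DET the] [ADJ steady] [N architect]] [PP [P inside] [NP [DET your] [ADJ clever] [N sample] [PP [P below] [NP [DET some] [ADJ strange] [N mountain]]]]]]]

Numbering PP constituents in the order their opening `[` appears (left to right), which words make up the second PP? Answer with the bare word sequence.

The PP opening brackets appear, in order, over: "through some hidden crystal"; "inside your clever sample below some strange mountain"; "below some strange mountain". The second one spans "inside your clever sample below some strange mountain".

inside your clever sample below some strange mountain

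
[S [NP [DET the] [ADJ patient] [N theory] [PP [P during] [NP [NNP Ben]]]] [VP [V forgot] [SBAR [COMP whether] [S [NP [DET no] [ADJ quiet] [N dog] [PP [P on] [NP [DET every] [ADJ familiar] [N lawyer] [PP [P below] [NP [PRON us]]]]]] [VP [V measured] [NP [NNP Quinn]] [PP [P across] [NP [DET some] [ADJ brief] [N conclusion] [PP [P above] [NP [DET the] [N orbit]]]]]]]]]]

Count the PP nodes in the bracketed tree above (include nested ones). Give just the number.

5

Listing each PP by its span: [PP during Ben]; [PP on every familiar lawyer below us]; [PP below us]; [PP across some brief conclusion above the orbit]; [PP above the orbit] — that makes 5.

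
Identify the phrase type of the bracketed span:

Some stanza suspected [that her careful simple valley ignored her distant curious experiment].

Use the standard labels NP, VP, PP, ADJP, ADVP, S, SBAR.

SBAR

The span is built around the complementizer "that" — a subordinate clause (SBAR).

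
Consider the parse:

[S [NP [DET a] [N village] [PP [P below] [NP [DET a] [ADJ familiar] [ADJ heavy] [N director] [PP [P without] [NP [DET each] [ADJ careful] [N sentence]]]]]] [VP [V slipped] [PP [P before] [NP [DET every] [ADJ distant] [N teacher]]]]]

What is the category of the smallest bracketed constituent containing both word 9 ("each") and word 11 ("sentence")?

NP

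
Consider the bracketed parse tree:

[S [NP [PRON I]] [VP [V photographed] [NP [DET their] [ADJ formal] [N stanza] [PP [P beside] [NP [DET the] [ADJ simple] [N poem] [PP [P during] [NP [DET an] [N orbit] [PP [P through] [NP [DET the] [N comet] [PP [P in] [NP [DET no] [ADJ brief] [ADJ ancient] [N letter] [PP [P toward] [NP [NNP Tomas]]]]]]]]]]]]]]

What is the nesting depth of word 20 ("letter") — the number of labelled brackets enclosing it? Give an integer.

Path from the root down to the word: S → VP → NP → PP → NP → PP → NP → PP → NP → PP → NP → N. That is 12 enclosing brackets.

12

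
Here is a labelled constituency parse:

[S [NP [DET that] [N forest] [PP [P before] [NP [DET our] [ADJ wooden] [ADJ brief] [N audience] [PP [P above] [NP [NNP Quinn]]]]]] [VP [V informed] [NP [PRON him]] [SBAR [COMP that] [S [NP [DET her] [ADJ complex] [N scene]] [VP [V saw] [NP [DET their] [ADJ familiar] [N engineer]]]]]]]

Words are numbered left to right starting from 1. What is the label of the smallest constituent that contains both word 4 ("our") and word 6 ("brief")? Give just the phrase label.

NP

The smallest bracket enclosing both words is [NP our wooden brief audience above Quinn], so the label is NP.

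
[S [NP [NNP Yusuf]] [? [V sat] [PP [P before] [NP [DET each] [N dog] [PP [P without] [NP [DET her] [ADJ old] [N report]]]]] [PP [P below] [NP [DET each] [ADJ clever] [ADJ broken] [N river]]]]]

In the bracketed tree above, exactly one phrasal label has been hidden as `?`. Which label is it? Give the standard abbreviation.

Looking at what the `?` directly dominates — V 'sat', PP, PP — this is a verb phrase (VP).

VP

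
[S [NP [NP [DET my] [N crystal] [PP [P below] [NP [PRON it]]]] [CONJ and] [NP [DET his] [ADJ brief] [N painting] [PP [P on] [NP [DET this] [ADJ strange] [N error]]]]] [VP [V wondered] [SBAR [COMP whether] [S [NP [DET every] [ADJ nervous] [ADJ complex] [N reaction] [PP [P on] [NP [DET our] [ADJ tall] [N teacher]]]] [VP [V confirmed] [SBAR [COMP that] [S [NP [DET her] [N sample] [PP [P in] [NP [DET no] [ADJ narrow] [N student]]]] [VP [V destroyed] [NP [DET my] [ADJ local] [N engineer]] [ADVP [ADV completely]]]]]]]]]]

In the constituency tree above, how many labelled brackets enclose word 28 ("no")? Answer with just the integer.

Counting open brackets not yet closed at "no": [S [VP [SBAR [S [VP [SBAR [S [NP [PP [NP [DET = 11.

11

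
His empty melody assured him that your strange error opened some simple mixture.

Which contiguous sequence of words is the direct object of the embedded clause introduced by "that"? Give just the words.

some simple mixture

Within the embedded clause introduced by "that", the direct object of "opened" is "some simple mixture".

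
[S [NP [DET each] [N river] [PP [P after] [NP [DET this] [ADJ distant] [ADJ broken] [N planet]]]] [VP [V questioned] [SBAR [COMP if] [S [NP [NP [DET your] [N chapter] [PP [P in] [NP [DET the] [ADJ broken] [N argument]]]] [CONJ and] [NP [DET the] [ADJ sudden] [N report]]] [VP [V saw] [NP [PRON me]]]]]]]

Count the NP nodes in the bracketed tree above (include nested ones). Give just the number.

7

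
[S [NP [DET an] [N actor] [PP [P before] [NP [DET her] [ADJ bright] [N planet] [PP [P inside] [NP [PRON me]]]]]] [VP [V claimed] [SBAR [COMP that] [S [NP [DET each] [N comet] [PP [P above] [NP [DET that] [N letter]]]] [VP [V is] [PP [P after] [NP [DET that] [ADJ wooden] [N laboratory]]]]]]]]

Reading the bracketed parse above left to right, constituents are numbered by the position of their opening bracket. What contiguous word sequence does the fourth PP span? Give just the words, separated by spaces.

after that wooden laboratory

Opening `[PP` markers occur at word positions 3, 7, 13, 17; the fourth of these opens the constituent [PP after that wooden laboratory].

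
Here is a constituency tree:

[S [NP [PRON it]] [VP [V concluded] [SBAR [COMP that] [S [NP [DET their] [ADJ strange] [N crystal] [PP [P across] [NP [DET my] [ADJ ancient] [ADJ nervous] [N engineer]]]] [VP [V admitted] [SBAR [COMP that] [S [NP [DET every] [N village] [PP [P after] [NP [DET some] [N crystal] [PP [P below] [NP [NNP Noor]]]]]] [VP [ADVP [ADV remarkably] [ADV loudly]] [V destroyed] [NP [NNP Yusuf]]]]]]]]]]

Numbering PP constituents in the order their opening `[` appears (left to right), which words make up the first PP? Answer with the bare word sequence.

In left-to-right order the PP constituents are "across my ancient nervous engineer"; "after some crystal below Noor"; "below Noor". Number 1 is "across my ancient nervous engineer".

across my ancient nervous engineer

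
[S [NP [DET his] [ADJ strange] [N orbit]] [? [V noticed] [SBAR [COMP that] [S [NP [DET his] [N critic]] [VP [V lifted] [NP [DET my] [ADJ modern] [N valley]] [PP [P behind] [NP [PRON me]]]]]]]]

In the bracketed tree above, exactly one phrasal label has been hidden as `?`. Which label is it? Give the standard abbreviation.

A constituent whose immediate children are V 'noticed', SBAR is a verb phrase: VP.

VP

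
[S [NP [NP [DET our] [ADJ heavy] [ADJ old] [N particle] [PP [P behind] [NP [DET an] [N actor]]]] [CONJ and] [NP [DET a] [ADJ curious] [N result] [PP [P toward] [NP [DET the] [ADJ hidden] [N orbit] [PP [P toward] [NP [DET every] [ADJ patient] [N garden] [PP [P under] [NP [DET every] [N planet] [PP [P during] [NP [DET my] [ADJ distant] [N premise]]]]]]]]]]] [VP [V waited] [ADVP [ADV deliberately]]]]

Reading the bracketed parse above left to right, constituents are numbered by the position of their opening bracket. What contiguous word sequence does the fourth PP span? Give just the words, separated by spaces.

In left-to-right order the PP constituents are "behind an actor"; "toward the hidden orbit toward every patient garden under every planet during my distant premise"; "toward every patient garden under every planet during my distant premise"; "under every planet during my distant premise"; "during my distant premise". Number 4 is "under every planet during my distant premise".

under every planet during my distant premise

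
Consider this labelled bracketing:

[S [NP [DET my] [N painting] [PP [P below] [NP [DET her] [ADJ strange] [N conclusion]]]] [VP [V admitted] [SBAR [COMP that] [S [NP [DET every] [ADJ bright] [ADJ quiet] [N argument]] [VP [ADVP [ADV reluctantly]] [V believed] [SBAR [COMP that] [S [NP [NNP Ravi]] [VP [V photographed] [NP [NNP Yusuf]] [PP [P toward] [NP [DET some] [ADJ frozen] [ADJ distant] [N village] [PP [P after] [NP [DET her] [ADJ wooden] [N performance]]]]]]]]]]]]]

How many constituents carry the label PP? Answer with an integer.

3

The PP constituents are: [PP below her strange conclusion]; [PP toward some frozen distant village after her wooden performance]; [PP after her wooden performance]. Total: 3.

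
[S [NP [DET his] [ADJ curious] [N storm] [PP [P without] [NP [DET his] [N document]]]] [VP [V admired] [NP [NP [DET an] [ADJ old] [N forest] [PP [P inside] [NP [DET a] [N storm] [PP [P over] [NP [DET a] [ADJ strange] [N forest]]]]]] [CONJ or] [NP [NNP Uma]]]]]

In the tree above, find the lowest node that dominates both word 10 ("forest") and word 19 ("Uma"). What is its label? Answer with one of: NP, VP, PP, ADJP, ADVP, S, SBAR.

The smallest bracket enclosing both words is [NP an old forest inside a storm over a strange forest or Uma], so the label is NP.

NP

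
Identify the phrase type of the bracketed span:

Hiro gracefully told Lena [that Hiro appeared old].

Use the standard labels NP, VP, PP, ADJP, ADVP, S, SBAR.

SBAR

The bracketed span "that Hiro appeared old" is headed by "that", making it a subordinate clause (SBAR).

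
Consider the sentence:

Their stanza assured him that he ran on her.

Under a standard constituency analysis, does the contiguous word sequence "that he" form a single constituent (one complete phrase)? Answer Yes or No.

No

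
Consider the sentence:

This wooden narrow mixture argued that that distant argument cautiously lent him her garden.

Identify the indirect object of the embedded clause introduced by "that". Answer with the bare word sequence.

him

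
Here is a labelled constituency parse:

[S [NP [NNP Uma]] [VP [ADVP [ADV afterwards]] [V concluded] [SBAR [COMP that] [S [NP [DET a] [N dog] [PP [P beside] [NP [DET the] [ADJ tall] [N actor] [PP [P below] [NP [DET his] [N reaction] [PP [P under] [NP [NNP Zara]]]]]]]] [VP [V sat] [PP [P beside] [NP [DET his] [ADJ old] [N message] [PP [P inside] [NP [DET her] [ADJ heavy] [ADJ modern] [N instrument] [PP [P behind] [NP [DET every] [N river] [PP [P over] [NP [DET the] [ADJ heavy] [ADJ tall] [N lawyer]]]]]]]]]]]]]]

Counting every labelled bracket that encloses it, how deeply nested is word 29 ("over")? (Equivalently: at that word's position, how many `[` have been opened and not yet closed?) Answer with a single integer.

Counting open brackets not yet closed at "over": [S [VP [SBAR [S [VP [PP [NP [PP [NP [PP [NP [PP [P = 13.

13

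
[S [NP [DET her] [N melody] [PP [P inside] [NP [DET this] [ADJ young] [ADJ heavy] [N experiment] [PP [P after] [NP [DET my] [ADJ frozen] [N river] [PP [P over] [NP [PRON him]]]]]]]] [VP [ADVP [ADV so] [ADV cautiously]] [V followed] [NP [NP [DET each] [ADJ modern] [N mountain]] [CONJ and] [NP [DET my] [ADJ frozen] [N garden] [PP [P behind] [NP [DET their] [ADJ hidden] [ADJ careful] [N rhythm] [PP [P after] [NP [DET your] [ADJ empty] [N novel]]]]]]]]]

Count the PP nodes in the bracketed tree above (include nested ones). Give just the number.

The PP constituents are: [PP inside this young heavy experiment after my frozen river over him]; [PP after my frozen river over him]; [PP over him]; [PP behind their hidden careful rhythm after your empty novel]; [PP after your empty novel]. Total: 5.

5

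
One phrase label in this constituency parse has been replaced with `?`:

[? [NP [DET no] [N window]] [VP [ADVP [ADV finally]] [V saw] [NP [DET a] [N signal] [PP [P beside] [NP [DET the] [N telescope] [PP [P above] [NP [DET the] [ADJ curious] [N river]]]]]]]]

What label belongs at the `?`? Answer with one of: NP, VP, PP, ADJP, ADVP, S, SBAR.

S

The `?` node immediately contains: NP, VP. That is the internal structure of a clause, so the label is S.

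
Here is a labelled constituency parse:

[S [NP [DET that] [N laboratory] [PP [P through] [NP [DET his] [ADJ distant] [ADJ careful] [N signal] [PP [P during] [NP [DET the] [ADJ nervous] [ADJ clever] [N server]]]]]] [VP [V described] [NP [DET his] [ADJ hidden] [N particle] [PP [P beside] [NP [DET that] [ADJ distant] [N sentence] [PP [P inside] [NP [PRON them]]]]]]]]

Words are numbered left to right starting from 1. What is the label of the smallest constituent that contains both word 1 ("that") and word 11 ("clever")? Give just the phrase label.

Both words fall inside [NP that laboratory through his distant careful signal during the nervous clever server] (words 1–12), and no smaller constituent contains them both. Label: NP.

NP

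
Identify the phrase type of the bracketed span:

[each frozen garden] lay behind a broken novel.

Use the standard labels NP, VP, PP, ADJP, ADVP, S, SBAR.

NP

The span is built around the noun "garden" — a noun phrase (NP).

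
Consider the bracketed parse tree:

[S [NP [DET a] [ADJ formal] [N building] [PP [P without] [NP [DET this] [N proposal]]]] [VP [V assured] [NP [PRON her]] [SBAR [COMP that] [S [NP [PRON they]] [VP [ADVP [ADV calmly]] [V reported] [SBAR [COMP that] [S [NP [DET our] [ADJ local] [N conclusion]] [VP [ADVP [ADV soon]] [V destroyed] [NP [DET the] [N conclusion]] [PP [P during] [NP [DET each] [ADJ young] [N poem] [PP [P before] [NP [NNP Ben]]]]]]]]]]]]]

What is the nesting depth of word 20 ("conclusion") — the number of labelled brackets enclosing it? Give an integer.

10

The word sits inside N, which is inside NP, inside VP, inside S, inside SBAR, inside VP, inside S, inside SBAR, inside VP, inside S — 10 brackets in all.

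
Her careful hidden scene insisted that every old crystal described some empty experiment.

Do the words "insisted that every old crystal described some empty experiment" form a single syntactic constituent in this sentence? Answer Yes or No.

Yes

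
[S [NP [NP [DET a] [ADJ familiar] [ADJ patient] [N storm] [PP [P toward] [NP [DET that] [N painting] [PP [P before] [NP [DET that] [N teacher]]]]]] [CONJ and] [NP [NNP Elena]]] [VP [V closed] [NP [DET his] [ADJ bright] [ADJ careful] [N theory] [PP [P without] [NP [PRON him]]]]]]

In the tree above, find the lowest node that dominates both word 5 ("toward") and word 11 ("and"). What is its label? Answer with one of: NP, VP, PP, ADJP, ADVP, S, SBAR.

NP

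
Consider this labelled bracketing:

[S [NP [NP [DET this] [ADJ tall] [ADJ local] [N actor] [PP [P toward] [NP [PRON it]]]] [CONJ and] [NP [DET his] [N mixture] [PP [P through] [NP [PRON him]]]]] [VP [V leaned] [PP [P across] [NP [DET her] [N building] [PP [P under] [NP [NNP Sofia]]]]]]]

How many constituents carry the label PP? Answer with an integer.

Listing each PP by its span: [PP toward it]; [PP through him]; [PP across her building under Sofia]; [PP under Sofia] — that makes 4.

4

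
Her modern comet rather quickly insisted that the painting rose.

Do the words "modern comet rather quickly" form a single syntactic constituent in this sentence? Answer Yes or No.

No

"modern" belongs to the noun phrase "her modern comet" while "quickly" belongs to the verb phrase "rather quickly insisted that the painting rose"; a span that runs across that boundary is not a single phrase.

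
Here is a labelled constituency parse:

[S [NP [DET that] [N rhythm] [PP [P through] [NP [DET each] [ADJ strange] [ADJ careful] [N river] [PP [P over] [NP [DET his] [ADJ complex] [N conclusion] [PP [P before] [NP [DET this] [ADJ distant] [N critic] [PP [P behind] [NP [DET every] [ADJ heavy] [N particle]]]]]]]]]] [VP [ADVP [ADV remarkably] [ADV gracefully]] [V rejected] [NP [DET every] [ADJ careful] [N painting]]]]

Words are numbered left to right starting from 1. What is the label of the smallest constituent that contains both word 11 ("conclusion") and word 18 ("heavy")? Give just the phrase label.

Word 11 lies under S → NP → PP → NP → PP → NP → N; word 18 lies under S → NP → PP → NP → PP → NP → PP → NP → PP → NP → ADJ. The lowest shared node is the NP.

NP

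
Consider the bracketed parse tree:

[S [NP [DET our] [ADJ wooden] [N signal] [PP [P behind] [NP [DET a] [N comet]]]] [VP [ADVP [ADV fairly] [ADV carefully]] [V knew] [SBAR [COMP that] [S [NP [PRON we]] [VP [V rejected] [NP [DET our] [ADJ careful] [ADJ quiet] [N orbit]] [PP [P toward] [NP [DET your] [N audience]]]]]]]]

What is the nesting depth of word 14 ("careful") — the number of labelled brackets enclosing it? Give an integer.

Path from the root down to the word: S → VP → SBAR → S → VP → NP → ADJ. That is 7 enclosing brackets.

7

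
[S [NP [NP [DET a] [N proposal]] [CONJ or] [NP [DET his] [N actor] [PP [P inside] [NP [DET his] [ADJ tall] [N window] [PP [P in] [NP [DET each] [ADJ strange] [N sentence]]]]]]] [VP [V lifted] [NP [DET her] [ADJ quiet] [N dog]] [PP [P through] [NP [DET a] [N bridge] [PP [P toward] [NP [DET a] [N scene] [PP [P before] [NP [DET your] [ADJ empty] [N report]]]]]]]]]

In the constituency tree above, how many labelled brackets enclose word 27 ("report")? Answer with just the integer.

9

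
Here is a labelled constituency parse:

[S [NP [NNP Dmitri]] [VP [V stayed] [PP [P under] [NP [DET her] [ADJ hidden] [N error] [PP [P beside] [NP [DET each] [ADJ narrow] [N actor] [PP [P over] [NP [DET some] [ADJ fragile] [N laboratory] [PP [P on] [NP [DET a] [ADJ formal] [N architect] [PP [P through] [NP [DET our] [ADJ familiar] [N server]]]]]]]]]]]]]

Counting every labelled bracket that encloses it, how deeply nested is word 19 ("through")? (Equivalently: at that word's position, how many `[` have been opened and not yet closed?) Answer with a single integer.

12

The word sits inside P, which is inside PP, inside NP, inside PP, inside NP, inside PP, inside NP, inside PP, inside NP, inside PP, inside VP, inside S — 12 brackets in all.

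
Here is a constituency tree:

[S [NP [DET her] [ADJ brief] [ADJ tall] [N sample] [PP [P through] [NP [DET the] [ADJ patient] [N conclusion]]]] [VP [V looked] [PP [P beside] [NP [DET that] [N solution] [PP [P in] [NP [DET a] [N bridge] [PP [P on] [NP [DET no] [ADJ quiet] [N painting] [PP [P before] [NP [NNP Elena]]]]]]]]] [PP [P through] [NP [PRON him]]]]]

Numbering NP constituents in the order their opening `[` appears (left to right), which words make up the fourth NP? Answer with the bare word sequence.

a bridge on no quiet painting before Elena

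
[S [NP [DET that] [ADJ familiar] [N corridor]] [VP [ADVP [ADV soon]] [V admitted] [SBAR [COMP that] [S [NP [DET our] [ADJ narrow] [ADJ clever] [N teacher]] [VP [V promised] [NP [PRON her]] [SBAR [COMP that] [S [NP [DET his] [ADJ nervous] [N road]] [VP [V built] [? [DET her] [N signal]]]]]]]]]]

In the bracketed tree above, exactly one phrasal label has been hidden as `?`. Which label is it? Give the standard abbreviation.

A constituent whose immediate children are DET 'her', N 'signal' is a noun phrase: NP.

NP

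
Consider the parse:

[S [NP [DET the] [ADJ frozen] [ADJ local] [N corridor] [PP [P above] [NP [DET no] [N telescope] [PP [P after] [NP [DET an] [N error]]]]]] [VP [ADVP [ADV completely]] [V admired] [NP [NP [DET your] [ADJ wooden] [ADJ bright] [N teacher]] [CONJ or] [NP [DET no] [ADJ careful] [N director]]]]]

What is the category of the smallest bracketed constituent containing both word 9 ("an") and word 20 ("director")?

Word 9 lies under S → NP → PP → NP → PP → NP → DET; word 20 lies under S → VP → NP → NP → N. The lowest shared node is the S.

S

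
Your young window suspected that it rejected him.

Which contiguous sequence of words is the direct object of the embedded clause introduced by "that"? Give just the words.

him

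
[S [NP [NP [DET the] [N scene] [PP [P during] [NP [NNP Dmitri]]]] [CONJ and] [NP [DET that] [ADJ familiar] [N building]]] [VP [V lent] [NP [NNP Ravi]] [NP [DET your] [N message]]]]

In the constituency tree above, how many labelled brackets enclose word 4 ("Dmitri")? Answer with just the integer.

Counting open brackets not yet closed at "Dmitri": [S [NP [NP [PP [NP [NNP = 6.

6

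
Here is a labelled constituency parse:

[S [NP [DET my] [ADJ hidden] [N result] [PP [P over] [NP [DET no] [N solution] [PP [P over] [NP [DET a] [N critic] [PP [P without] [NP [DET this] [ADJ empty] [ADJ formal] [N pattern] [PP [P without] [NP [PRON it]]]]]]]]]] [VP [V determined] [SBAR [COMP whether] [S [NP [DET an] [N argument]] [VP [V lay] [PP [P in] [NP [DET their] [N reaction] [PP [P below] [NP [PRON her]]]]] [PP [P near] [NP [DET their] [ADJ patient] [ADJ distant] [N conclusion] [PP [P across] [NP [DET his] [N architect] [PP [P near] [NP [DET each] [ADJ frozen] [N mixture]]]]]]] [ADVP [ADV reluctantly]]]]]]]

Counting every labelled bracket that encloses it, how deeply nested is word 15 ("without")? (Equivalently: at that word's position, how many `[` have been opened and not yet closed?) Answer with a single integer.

10

The word sits inside P, which is inside PP, inside NP, inside PP, inside NP, inside PP, inside NP, inside PP, inside NP, inside S — 10 brackets in all.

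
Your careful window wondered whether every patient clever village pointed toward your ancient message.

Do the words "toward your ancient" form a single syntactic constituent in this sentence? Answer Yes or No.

No

"toward" belongs to the preposition "toward" while "ancient" belongs to the noun phrase "your ancient message"; a span that runs across that boundary is not a single phrase.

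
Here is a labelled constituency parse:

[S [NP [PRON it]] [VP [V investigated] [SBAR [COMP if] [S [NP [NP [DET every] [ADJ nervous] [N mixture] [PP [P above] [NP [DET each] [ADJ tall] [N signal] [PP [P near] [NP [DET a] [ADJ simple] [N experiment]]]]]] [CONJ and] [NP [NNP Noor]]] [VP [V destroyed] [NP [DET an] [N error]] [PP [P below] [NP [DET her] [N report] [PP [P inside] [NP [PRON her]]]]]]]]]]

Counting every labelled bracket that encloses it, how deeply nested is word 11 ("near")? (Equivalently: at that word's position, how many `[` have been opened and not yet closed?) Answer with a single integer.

The word sits inside P, which is inside PP, inside NP, inside PP, inside NP, inside NP, inside S, inside SBAR, inside VP, inside S — 10 brackets in all.

10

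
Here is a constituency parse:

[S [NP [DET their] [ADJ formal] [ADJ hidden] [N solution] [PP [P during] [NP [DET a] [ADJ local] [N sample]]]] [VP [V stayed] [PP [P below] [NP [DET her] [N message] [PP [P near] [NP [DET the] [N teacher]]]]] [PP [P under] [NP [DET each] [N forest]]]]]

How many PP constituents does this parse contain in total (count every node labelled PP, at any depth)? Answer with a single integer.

The PP constituents are: [PP during a local sample]; [PP below her message near the teacher]; [PP near the teacher]; [PP under each forest]. Total: 4.

4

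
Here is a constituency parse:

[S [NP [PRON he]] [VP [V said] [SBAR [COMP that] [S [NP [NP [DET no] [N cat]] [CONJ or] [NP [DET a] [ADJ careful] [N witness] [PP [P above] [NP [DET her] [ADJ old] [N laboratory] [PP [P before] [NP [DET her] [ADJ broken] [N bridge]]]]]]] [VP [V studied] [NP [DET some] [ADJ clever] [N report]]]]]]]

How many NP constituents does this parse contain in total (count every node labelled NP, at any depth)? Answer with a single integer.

7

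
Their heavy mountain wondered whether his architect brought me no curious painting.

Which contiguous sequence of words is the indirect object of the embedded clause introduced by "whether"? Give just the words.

me

The verb of the embedded clause introduced by "whether" is "brought"; its indirect object is the NP "me".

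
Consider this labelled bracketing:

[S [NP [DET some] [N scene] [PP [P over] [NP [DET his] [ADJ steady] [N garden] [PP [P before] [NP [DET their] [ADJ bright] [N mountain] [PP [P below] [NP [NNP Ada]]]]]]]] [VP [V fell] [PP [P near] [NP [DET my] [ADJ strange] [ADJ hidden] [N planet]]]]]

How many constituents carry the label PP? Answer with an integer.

4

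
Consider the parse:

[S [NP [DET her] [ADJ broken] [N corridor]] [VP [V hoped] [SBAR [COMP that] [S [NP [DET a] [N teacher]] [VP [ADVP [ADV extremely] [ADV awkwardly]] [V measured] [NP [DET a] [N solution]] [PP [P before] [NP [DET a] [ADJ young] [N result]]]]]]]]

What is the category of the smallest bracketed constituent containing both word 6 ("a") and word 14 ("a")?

Word 6 lies under S → VP → SBAR → S → NP → DET; word 14 lies under S → VP → SBAR → S → VP → PP → NP → DET. The lowest shared node is the S.

S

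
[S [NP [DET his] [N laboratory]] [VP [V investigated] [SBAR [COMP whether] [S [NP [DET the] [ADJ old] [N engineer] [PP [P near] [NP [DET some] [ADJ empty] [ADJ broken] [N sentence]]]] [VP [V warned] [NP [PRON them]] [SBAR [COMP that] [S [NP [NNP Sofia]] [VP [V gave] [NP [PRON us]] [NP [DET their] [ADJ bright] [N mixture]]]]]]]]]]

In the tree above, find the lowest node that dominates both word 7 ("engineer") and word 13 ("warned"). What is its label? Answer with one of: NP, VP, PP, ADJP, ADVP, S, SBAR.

Word 7 lies under S → VP → SBAR → S → NP → N; word 13 lies under S → VP → SBAR → S → VP → V. The lowest shared node is the S.

S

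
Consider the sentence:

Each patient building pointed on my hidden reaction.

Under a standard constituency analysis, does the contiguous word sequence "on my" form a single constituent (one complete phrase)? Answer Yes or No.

The smallest constituent containing the whole sequence is the prepositional phrase [PP on my hidden reaction], but the sequence is only part of it — it straddles the boundary between preposition "on" and noun phrase "my hidden reaction".

No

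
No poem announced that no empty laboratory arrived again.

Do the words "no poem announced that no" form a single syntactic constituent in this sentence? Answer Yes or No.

No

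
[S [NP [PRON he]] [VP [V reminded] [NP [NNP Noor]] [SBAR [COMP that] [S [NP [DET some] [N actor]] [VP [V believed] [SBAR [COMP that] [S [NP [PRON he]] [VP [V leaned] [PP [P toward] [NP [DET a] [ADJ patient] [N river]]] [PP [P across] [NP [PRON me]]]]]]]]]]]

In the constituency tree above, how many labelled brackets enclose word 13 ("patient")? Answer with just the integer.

The word sits inside ADJ, which is inside NP, inside PP, inside VP, inside S, inside SBAR, inside VP, inside S, inside SBAR, inside VP, inside S — 11 brackets in all.

11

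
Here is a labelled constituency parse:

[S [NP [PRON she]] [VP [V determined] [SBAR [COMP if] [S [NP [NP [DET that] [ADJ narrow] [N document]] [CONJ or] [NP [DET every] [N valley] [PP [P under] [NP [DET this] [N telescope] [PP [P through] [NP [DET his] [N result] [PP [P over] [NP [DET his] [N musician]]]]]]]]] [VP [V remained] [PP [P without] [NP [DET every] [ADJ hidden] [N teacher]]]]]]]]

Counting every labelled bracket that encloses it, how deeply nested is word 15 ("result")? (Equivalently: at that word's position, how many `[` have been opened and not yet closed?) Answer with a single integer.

11

The word sits inside N, which is inside NP, inside PP, inside NP, inside PP, inside NP, inside NP, inside S, inside SBAR, inside VP, inside S — 11 brackets in all.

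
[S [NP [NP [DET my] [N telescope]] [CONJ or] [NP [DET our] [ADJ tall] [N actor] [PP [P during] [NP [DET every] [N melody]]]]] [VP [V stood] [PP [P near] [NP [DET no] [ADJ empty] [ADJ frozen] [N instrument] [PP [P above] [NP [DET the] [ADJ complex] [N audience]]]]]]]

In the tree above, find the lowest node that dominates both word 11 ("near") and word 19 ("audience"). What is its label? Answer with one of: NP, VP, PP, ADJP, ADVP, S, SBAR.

Word 11 lies under S → VP → PP → P; word 19 lies under S → VP → PP → NP → PP → NP → N. The lowest shared node is the PP.

PP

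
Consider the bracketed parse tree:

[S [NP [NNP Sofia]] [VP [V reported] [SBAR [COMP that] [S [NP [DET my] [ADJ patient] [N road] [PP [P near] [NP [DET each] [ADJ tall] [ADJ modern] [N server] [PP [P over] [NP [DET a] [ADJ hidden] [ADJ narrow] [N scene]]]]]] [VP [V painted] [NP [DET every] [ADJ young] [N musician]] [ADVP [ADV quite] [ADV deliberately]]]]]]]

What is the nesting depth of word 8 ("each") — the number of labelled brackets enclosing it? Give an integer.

8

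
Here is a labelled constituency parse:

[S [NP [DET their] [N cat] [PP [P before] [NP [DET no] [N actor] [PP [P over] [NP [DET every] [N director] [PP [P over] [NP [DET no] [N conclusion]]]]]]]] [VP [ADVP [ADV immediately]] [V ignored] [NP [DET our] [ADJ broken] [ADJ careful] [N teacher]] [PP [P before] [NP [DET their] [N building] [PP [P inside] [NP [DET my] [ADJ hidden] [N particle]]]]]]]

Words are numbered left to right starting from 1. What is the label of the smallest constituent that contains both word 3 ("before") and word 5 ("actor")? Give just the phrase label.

Word 3 lies under S → NP → PP → P; word 5 lies under S → NP → PP → NP → N. The lowest shared node is the PP.

PP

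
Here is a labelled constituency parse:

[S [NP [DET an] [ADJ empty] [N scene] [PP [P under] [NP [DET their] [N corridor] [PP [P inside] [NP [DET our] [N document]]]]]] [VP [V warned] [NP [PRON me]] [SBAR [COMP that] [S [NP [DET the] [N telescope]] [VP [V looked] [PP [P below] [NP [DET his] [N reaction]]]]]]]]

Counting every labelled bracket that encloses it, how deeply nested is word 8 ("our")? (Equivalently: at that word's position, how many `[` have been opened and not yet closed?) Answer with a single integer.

7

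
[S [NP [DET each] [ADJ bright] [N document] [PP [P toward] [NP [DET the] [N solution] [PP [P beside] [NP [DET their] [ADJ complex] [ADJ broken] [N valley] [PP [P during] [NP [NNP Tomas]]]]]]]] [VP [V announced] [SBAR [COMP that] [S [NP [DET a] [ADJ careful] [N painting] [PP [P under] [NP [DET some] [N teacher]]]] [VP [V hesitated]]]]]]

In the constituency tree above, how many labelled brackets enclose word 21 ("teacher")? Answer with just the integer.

The word sits inside N, which is inside NP, inside PP, inside NP, inside S, inside SBAR, inside VP, inside S — 8 brackets in all.

8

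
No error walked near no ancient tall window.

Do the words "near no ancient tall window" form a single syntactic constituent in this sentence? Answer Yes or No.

Yes

"near no ancient tall window" is exactly the prepositional phrase [PP near no ancient tall window], a complete constituent.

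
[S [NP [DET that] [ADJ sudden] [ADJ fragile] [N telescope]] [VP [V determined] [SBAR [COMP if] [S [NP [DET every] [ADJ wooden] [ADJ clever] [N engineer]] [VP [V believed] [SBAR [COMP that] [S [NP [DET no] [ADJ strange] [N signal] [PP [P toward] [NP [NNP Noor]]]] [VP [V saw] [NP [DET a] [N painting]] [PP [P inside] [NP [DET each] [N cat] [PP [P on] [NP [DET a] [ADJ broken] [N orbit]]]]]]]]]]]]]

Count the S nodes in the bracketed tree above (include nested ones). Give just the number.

3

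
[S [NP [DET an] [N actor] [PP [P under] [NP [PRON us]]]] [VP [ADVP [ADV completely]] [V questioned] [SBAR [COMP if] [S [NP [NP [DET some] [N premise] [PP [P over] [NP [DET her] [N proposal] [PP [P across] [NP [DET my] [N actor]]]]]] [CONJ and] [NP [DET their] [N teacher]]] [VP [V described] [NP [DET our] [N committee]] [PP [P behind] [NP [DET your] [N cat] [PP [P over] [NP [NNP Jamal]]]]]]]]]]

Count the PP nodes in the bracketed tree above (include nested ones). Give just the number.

5

The PP constituents are: [PP under us]; [PP over her proposal across my actor]; [PP across my actor]; [PP behind your cat over Jamal]; [PP over Jamal]. Total: 5.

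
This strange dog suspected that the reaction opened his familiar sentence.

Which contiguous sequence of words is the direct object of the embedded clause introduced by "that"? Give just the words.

The verb of the embedded clause introduced by "that" is "opened"; its direct object is the NP "his familiar sentence".

his familiar sentence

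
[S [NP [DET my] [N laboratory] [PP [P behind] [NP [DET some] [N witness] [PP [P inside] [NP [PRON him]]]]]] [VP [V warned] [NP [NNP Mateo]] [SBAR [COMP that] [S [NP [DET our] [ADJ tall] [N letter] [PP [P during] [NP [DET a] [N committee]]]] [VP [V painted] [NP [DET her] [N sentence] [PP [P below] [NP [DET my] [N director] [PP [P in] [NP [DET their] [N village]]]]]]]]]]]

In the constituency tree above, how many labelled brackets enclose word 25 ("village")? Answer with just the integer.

11

Counting open brackets not yet closed at "village": [S [VP [SBAR [S [VP [NP [PP [NP [PP [NP [N = 11.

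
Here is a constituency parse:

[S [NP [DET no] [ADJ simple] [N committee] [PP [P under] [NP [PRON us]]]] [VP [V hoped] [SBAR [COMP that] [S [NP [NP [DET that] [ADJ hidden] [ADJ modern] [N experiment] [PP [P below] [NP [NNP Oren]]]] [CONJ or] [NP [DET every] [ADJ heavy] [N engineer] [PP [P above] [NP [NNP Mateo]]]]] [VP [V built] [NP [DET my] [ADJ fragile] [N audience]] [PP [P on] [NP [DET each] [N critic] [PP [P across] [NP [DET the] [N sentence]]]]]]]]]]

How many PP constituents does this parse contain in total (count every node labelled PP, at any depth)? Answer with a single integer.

Scanning left to right, an opening `[PP` appears at word positions 4, 12, 18, 24, 27 — 5 in total.

5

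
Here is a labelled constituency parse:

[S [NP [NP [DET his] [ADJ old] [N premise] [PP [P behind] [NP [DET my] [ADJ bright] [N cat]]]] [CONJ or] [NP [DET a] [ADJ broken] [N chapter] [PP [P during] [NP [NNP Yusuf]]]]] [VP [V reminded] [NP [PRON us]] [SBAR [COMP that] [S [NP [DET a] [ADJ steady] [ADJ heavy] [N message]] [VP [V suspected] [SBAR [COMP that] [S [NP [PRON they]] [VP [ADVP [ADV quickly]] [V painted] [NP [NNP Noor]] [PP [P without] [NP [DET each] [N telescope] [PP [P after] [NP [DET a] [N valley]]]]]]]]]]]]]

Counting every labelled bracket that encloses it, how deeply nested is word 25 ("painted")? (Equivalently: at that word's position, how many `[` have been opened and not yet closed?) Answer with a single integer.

9

The word sits inside V, which is inside VP, inside S, inside SBAR, inside VP, inside S, inside SBAR, inside VP, inside S — 9 brackets in all.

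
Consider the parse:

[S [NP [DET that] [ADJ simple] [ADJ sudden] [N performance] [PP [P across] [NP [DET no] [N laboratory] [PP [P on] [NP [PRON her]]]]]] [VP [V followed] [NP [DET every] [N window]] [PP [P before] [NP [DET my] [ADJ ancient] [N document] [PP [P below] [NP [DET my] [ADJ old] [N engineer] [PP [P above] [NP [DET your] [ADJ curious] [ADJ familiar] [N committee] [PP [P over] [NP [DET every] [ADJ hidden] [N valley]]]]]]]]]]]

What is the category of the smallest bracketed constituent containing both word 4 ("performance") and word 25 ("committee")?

S

Both words fall inside [S that simple sudden performance across no laboratory on her followed every window before my ancient document below my old engineer above your curious familiar committee over every hidden valley] (words 1–29), and no smaller constituent contains them both. Label: S.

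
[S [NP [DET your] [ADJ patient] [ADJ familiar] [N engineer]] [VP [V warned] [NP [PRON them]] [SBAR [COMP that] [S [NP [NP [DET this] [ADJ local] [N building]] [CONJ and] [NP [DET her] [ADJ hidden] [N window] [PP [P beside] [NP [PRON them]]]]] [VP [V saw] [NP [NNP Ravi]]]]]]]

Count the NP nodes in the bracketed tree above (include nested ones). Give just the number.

7

The NP constituents are: [NP your patient familiar engineer]; [NP them]; [NP this local building and her hidden window beside them]; [NP this local building]; [NP her hidden window beside them]; [NP them] …. Total: 7.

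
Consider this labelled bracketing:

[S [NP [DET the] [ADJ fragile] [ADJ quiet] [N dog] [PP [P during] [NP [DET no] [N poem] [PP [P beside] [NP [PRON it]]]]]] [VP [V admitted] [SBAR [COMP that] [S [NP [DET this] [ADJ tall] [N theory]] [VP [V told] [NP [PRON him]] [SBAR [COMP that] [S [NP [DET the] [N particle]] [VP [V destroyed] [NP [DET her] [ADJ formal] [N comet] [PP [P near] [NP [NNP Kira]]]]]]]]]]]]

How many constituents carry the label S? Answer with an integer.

Scanning left to right, an opening `[S` appears at word positions 1, 12, 18 — 3 in total.

3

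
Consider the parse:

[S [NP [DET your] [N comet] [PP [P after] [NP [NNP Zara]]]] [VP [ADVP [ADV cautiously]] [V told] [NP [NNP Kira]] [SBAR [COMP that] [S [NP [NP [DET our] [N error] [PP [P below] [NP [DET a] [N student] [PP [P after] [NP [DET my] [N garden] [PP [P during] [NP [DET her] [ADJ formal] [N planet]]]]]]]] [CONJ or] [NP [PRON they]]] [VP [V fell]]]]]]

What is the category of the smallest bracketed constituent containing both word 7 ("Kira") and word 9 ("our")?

VP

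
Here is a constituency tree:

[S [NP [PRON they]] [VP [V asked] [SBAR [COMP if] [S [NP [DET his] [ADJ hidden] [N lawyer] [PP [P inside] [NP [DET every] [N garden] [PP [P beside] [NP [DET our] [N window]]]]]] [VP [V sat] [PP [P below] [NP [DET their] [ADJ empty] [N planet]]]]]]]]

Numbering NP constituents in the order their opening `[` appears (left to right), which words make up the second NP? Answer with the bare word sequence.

In left-to-right order the NP constituents are "they"; "his hidden lawyer inside every garden beside our window"; "every garden beside our window"; "our window"; "their empty planet". Number 2 is "his hidden lawyer inside every garden beside our window".

his hidden lawyer inside every garden beside our window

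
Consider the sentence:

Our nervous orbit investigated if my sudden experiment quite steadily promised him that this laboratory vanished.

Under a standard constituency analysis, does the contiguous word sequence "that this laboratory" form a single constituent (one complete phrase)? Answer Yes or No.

No

"that" belongs to the complementizer "that" while "laboratory" belongs to the clause "this laboratory vanished"; a span that runs across that boundary is not a single phrase.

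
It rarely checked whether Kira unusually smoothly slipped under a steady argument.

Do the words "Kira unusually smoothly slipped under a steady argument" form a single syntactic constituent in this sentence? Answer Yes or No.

Yes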